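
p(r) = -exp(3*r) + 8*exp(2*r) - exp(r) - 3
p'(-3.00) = -0.01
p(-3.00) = -3.03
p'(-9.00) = 0.00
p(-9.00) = -3.00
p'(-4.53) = -0.01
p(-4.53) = -3.01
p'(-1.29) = 0.87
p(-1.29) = -2.69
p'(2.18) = -833.59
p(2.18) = -78.08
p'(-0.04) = 11.15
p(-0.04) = 2.54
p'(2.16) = -761.57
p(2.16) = -62.13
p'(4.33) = -1221829.31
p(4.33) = -391949.97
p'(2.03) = -404.29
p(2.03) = 11.76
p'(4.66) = -3357935.30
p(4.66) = -1089627.91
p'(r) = -3*exp(3*r) + 16*exp(2*r) - exp(r)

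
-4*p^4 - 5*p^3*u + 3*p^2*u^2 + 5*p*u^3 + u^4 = (-p + u)*(p + u)^2*(4*p + u)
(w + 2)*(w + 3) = w^2 + 5*w + 6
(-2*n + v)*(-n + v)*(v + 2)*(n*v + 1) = 2*n^3*v^2 + 4*n^3*v - 3*n^2*v^3 - 6*n^2*v^2 + 2*n^2*v + 4*n^2 + n*v^4 + 2*n*v^3 - 3*n*v^2 - 6*n*v + v^3 + 2*v^2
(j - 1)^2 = j^2 - 2*j + 1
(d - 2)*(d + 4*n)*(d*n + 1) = d^3*n + 4*d^2*n^2 - 2*d^2*n + d^2 - 8*d*n^2 + 4*d*n - 2*d - 8*n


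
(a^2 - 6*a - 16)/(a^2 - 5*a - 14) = (a - 8)/(a - 7)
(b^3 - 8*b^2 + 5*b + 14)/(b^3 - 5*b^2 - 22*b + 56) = (b + 1)/(b + 4)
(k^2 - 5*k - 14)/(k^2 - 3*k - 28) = (k + 2)/(k + 4)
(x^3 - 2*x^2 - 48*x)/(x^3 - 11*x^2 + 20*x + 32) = x*(x + 6)/(x^2 - 3*x - 4)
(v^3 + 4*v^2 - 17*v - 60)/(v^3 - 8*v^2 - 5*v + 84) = (v + 5)/(v - 7)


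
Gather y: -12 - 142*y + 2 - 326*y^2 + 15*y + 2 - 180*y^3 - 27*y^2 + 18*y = -180*y^3 - 353*y^2 - 109*y - 8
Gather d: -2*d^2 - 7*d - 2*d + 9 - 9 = -2*d^2 - 9*d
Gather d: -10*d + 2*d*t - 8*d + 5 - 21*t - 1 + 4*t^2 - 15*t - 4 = d*(2*t - 18) + 4*t^2 - 36*t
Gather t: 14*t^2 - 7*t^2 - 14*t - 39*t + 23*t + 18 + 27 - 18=7*t^2 - 30*t + 27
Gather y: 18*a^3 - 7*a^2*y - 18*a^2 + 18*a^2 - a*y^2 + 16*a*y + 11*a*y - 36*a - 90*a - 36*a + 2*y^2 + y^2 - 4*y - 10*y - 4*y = 18*a^3 - 162*a + y^2*(3 - a) + y*(-7*a^2 + 27*a - 18)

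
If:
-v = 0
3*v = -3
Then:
No Solution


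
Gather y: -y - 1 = -y - 1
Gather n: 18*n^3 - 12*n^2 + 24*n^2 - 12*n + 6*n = 18*n^3 + 12*n^2 - 6*n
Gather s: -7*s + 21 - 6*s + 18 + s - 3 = 36 - 12*s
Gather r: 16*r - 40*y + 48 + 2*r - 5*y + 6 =18*r - 45*y + 54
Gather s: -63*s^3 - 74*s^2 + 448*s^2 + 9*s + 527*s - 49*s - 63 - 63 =-63*s^3 + 374*s^2 + 487*s - 126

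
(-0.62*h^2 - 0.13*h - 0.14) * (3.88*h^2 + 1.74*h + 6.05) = -2.4056*h^4 - 1.5832*h^3 - 4.5204*h^2 - 1.0301*h - 0.847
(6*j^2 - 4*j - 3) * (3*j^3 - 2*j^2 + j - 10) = 18*j^5 - 24*j^4 + 5*j^3 - 58*j^2 + 37*j + 30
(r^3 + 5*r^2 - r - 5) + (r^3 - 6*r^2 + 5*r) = 2*r^3 - r^2 + 4*r - 5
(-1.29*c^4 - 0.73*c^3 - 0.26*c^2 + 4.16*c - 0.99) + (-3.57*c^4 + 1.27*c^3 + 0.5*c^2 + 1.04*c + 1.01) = -4.86*c^4 + 0.54*c^3 + 0.24*c^2 + 5.2*c + 0.02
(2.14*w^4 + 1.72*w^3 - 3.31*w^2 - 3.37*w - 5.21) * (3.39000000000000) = 7.2546*w^4 + 5.8308*w^3 - 11.2209*w^2 - 11.4243*w - 17.6619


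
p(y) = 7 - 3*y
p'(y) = -3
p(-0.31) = 7.93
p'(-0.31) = -3.00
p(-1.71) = 12.13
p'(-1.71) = -3.00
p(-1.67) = 12.01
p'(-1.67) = -3.00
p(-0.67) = 9.01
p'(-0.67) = -3.00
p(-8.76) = 33.28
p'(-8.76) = -3.00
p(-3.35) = 17.05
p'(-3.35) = -3.00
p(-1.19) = 10.57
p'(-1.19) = -3.00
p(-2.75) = 15.25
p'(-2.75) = -3.00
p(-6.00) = 25.00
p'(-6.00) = -3.00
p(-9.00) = 34.00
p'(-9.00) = -3.00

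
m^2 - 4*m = m*(m - 4)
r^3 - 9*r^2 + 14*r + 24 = (r - 6)*(r - 4)*(r + 1)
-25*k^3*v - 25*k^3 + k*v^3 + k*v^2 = (-5*k + v)*(5*k + v)*(k*v + k)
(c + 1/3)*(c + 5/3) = c^2 + 2*c + 5/9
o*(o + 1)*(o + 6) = o^3 + 7*o^2 + 6*o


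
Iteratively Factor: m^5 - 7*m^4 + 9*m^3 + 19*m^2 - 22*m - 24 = (m - 3)*(m^4 - 4*m^3 - 3*m^2 + 10*m + 8) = (m - 3)*(m + 1)*(m^3 - 5*m^2 + 2*m + 8) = (m - 3)*(m + 1)^2*(m^2 - 6*m + 8) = (m - 4)*(m - 3)*(m + 1)^2*(m - 2)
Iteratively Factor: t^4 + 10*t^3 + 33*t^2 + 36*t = (t + 3)*(t^3 + 7*t^2 + 12*t) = (t + 3)^2*(t^2 + 4*t) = t*(t + 3)^2*(t + 4)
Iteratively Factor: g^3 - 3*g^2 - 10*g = (g + 2)*(g^2 - 5*g) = (g - 5)*(g + 2)*(g)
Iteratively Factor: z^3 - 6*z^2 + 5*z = (z - 1)*(z^2 - 5*z) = z*(z - 1)*(z - 5)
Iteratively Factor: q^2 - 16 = (q + 4)*(q - 4)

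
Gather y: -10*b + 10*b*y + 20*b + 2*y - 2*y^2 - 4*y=10*b - 2*y^2 + y*(10*b - 2)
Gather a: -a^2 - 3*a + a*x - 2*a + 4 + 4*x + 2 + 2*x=-a^2 + a*(x - 5) + 6*x + 6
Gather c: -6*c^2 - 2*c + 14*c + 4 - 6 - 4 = -6*c^2 + 12*c - 6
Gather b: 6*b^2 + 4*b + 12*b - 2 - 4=6*b^2 + 16*b - 6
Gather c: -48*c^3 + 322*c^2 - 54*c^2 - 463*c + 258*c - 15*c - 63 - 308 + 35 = -48*c^3 + 268*c^2 - 220*c - 336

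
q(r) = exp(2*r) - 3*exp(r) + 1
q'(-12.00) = 0.00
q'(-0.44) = -1.10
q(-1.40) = 0.32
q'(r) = 2*exp(2*r) - 3*exp(r)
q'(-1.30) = -0.67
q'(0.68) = 1.87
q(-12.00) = 1.00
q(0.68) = -1.03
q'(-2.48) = -0.24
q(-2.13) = 0.66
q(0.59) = -1.16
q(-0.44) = -0.52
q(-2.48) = 0.76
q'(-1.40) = -0.62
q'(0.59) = 1.10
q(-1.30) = 0.26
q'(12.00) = 52977755995.31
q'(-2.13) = -0.33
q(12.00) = 26488633866.47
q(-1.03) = 0.06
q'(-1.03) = -0.82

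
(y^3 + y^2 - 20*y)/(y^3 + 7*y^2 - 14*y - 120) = y/(y + 6)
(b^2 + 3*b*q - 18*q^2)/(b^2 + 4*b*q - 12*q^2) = (-b + 3*q)/(-b + 2*q)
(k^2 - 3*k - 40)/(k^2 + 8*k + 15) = (k - 8)/(k + 3)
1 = 1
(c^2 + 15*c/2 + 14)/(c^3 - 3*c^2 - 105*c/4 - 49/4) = 2*(c + 4)/(2*c^2 - 13*c - 7)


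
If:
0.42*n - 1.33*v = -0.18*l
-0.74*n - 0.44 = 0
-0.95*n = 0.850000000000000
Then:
No Solution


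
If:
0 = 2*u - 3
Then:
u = 3/2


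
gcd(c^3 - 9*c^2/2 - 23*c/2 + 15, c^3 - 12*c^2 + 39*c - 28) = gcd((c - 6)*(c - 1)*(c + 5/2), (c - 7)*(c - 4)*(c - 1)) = c - 1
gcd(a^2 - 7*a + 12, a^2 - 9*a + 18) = a - 3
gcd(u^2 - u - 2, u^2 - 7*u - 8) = u + 1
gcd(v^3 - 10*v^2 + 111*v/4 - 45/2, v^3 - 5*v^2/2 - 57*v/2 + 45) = v^2 - 15*v/2 + 9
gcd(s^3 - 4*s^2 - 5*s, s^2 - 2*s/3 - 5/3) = s + 1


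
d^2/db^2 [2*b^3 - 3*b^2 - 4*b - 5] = 12*b - 6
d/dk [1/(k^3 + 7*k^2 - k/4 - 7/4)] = 4*(-12*k^2 - 56*k + 1)/(4*k^3 + 28*k^2 - k - 7)^2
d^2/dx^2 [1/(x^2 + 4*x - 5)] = 2*(-x^2 - 4*x + 4*(x + 2)^2 + 5)/(x^2 + 4*x - 5)^3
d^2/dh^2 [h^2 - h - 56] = 2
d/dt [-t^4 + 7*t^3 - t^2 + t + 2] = -4*t^3 + 21*t^2 - 2*t + 1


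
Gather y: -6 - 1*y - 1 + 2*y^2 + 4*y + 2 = 2*y^2 + 3*y - 5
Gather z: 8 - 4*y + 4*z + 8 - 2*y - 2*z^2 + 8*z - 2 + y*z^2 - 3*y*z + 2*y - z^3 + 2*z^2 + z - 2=y*z^2 - 4*y - z^3 + z*(13 - 3*y) + 12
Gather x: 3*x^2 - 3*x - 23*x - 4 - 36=3*x^2 - 26*x - 40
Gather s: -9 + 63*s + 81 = 63*s + 72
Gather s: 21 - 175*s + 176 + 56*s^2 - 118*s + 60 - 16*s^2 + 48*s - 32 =40*s^2 - 245*s + 225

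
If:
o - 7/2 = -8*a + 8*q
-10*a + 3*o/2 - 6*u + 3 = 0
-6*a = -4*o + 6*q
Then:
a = 93/232 - 39*u/29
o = 39/58 - 144*u/29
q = 11/232 - 57*u/29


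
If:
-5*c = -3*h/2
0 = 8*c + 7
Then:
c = -7/8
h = -35/12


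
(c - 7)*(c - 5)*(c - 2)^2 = c^4 - 16*c^3 + 87*c^2 - 188*c + 140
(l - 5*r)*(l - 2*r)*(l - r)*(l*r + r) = l^4*r - 8*l^3*r^2 + l^3*r + 17*l^2*r^3 - 8*l^2*r^2 - 10*l*r^4 + 17*l*r^3 - 10*r^4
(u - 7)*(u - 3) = u^2 - 10*u + 21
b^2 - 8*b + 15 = (b - 5)*(b - 3)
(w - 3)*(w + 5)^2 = w^3 + 7*w^2 - 5*w - 75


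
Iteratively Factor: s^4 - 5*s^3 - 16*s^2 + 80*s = (s + 4)*(s^3 - 9*s^2 + 20*s) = (s - 4)*(s + 4)*(s^2 - 5*s) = s*(s - 4)*(s + 4)*(s - 5)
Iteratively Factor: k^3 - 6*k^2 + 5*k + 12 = (k - 3)*(k^2 - 3*k - 4) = (k - 4)*(k - 3)*(k + 1)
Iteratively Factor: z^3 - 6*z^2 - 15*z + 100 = (z + 4)*(z^2 - 10*z + 25) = (z - 5)*(z + 4)*(z - 5)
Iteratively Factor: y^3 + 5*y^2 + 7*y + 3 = (y + 3)*(y^2 + 2*y + 1) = (y + 1)*(y + 3)*(y + 1)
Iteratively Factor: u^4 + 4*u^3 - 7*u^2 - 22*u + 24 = (u + 4)*(u^3 - 7*u + 6) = (u - 2)*(u + 4)*(u^2 + 2*u - 3) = (u - 2)*(u - 1)*(u + 4)*(u + 3)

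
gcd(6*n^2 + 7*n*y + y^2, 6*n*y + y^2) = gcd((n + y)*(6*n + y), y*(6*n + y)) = 6*n + y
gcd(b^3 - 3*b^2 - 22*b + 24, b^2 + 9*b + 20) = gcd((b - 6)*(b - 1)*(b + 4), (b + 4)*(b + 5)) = b + 4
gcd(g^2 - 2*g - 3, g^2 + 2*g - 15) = g - 3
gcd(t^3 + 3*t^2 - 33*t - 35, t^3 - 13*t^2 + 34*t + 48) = t + 1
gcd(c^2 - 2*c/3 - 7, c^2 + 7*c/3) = c + 7/3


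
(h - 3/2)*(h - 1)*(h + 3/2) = h^3 - h^2 - 9*h/4 + 9/4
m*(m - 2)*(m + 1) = m^3 - m^2 - 2*m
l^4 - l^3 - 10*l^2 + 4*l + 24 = (l - 3)*(l - 2)*(l + 2)^2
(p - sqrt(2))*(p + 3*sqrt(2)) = p^2 + 2*sqrt(2)*p - 6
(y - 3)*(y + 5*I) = y^2 - 3*y + 5*I*y - 15*I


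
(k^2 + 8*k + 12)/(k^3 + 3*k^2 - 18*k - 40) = (k + 6)/(k^2 + k - 20)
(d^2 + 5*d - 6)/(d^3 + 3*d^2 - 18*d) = (d - 1)/(d*(d - 3))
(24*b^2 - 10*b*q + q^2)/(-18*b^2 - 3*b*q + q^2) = (-4*b + q)/(3*b + q)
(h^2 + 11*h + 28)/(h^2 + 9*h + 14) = (h + 4)/(h + 2)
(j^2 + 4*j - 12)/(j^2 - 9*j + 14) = (j + 6)/(j - 7)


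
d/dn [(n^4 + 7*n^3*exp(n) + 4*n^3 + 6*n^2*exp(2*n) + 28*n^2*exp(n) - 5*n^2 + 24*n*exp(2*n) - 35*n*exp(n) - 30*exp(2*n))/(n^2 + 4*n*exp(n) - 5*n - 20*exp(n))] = ((n^2 + 4*n*exp(n) - 5*n - 20*exp(n))*(7*n^3*exp(n) + 4*n^3 + 12*n^2*exp(2*n) + 49*n^2*exp(n) + 12*n^2 + 60*n*exp(2*n) + 21*n*exp(n) - 10*n - 36*exp(2*n) - 35*exp(n)) - (4*n*exp(n) + 2*n - 16*exp(n) - 5)*(n^4 + 7*n^3*exp(n) + 4*n^3 + 6*n^2*exp(2*n) + 28*n^2*exp(n) - 5*n^2 + 24*n*exp(2*n) - 35*n*exp(n) - 30*exp(2*n)))/(n^2 + 4*n*exp(n) - 5*n - 20*exp(n))^2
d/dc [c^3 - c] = 3*c^2 - 1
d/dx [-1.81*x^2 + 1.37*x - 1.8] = 1.37 - 3.62*x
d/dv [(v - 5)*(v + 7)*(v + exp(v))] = (v - 5)*(v + 7)*(exp(v) + 1) + (v - 5)*(v + exp(v)) + (v + 7)*(v + exp(v))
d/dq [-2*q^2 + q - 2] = 1 - 4*q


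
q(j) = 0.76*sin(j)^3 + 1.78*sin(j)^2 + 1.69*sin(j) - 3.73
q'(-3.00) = -1.22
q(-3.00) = -3.94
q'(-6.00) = 2.75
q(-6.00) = -3.10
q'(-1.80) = -0.09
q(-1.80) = -4.39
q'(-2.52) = -0.32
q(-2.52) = -4.26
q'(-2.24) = -0.19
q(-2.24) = -4.33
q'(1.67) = -0.74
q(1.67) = 0.46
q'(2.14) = -3.40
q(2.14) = -0.59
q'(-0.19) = 1.08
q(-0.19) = -3.99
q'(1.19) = 2.59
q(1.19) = -0.02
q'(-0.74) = 0.24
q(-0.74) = -4.29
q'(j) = 2.28*sin(j)^2*cos(j) + 3.56*sin(j)*cos(j) + 1.69*cos(j)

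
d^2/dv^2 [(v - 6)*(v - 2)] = 2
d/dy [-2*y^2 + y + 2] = 1 - 4*y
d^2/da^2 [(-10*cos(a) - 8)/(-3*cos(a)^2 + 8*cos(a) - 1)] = 4*(405*(1 - cos(2*a))^2*cos(a) + 264*(1 - cos(2*a))^2 + 1318*cos(a) + 1120*cos(2*a) - 108*cos(3*a) - 90*cos(5*a) - 2208)/(16*cos(a) - 3*cos(2*a) - 5)^3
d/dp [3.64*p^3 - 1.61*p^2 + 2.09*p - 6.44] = 10.92*p^2 - 3.22*p + 2.09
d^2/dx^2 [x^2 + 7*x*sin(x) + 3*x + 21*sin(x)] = -7*x*sin(x) - 21*sin(x) + 14*cos(x) + 2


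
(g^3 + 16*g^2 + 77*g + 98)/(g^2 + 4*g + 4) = (g^2 + 14*g + 49)/(g + 2)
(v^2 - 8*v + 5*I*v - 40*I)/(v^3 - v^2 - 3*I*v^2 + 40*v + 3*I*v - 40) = (v - 8)/(v^2 - v*(1 + 8*I) + 8*I)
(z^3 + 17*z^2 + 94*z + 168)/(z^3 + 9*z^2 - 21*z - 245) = (z^2 + 10*z + 24)/(z^2 + 2*z - 35)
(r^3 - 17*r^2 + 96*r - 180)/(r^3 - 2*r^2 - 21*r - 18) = (r^2 - 11*r + 30)/(r^2 + 4*r + 3)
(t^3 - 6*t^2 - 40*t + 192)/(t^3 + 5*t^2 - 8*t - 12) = (t^2 - 12*t + 32)/(t^2 - t - 2)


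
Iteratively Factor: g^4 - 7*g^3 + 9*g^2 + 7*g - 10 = (g - 2)*(g^3 - 5*g^2 - g + 5) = (g - 5)*(g - 2)*(g^2 - 1) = (g - 5)*(g - 2)*(g + 1)*(g - 1)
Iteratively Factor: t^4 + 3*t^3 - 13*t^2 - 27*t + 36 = (t - 3)*(t^3 + 6*t^2 + 5*t - 12) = (t - 3)*(t + 4)*(t^2 + 2*t - 3) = (t - 3)*(t - 1)*(t + 4)*(t + 3)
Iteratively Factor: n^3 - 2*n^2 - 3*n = (n + 1)*(n^2 - 3*n) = n*(n + 1)*(n - 3)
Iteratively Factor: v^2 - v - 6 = (v + 2)*(v - 3)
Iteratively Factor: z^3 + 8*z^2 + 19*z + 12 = (z + 1)*(z^2 + 7*z + 12) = (z + 1)*(z + 4)*(z + 3)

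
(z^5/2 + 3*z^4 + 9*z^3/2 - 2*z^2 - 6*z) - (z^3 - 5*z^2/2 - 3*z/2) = z^5/2 + 3*z^4 + 7*z^3/2 + z^2/2 - 9*z/2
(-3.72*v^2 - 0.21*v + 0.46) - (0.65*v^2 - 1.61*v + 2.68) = -4.37*v^2 + 1.4*v - 2.22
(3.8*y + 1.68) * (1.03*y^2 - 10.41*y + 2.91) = 3.914*y^3 - 37.8276*y^2 - 6.4308*y + 4.8888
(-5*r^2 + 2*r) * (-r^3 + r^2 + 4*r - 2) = 5*r^5 - 7*r^4 - 18*r^3 + 18*r^2 - 4*r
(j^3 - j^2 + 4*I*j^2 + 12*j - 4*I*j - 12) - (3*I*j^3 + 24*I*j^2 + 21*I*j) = j^3 - 3*I*j^3 - j^2 - 20*I*j^2 + 12*j - 25*I*j - 12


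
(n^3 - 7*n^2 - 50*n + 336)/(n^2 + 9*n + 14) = (n^2 - 14*n + 48)/(n + 2)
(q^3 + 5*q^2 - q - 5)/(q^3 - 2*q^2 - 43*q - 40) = (q - 1)/(q - 8)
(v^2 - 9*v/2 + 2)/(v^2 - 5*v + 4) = (v - 1/2)/(v - 1)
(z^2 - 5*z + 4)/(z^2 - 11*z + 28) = (z - 1)/(z - 7)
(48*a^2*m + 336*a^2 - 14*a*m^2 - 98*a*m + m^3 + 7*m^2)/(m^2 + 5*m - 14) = (48*a^2 - 14*a*m + m^2)/(m - 2)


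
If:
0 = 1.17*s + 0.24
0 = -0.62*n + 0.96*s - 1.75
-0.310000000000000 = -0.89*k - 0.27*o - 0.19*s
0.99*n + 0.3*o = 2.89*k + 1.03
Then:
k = -0.97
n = -3.14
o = 4.48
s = -0.21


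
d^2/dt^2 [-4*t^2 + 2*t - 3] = -8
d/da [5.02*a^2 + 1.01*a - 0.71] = 10.04*a + 1.01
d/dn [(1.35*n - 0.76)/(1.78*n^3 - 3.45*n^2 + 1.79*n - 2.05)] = (-4.806*n^3 + 8.7159*n^2 - 5.244*n - 1.4071)/(3.1684*n^6 - 12.282*n^5 + 18.2749*n^4 - 19.649*n^3 + 17.3491*n^2 - 7.339*n + 4.2025)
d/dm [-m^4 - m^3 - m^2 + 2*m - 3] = -4*m^3 - 3*m^2 - 2*m + 2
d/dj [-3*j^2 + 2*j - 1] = 2 - 6*j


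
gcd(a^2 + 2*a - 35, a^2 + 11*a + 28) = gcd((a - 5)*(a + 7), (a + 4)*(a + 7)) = a + 7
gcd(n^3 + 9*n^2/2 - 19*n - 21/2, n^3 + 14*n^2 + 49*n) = n + 7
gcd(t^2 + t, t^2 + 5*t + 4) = t + 1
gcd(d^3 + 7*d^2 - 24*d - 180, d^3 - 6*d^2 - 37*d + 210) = d^2 + d - 30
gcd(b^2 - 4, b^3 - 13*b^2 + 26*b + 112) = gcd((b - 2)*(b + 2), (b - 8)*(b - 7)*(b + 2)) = b + 2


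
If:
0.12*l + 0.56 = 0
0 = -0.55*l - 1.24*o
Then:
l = -4.67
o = 2.07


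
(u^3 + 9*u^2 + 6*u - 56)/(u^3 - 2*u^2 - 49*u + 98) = (u + 4)/(u - 7)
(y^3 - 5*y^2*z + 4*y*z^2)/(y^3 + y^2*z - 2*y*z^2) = (y - 4*z)/(y + 2*z)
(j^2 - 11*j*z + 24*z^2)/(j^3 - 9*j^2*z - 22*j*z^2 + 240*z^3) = (-j + 3*z)/(-j^2 + j*z + 30*z^2)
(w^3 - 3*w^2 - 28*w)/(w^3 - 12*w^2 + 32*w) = (w^2 - 3*w - 28)/(w^2 - 12*w + 32)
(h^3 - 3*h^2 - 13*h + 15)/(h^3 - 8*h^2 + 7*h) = (h^2 - 2*h - 15)/(h*(h - 7))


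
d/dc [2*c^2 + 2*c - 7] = 4*c + 2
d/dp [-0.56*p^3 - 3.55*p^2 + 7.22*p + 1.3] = -1.68*p^2 - 7.1*p + 7.22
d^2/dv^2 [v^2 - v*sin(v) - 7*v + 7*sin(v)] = v*sin(v) - 7*sin(v) - 2*cos(v) + 2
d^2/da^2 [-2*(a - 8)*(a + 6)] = -4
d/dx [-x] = -1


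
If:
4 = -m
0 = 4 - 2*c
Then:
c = 2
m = -4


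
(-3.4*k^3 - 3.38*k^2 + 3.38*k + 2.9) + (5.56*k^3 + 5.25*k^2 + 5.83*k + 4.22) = 2.16*k^3 + 1.87*k^2 + 9.21*k + 7.12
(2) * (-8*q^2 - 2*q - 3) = -16*q^2 - 4*q - 6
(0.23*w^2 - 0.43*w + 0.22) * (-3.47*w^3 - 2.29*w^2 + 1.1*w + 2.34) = -0.7981*w^5 + 0.9654*w^4 + 0.4743*w^3 - 0.4386*w^2 - 0.7642*w + 0.5148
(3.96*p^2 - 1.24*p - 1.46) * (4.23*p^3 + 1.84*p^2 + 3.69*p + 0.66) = 16.7508*p^5 + 2.0412*p^4 + 6.155*p^3 - 4.6484*p^2 - 6.2058*p - 0.9636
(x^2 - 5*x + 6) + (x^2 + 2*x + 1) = 2*x^2 - 3*x + 7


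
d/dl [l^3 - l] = 3*l^2 - 1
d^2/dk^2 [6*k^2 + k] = 12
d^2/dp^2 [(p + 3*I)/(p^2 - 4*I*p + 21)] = 2/(p^3 - 21*I*p^2 - 147*p + 343*I)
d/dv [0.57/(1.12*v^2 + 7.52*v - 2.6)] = (-1.2768*v - 4.2864)/(1.12*v^2 + 7.52*v - 2.6)^2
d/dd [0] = 0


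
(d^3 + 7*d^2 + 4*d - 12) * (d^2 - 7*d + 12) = d^5 - 33*d^3 + 44*d^2 + 132*d - 144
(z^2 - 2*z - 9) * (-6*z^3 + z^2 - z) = -6*z^5 + 13*z^4 + 51*z^3 - 7*z^2 + 9*z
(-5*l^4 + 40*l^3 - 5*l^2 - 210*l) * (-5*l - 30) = 25*l^5 - 50*l^4 - 1175*l^3 + 1200*l^2 + 6300*l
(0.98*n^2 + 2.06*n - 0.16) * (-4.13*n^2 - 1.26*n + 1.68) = -4.0474*n^4 - 9.7426*n^3 - 0.2884*n^2 + 3.6624*n - 0.2688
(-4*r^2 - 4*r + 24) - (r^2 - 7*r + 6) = -5*r^2 + 3*r + 18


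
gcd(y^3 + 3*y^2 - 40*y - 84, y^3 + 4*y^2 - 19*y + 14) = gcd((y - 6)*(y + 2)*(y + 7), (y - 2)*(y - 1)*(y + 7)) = y + 7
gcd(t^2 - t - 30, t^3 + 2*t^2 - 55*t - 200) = t + 5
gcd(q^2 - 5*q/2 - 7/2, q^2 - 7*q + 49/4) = q - 7/2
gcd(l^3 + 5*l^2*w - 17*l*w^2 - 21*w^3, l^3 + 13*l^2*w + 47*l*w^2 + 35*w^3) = l^2 + 8*l*w + 7*w^2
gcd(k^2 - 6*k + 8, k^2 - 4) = k - 2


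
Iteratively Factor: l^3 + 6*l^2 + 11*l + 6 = (l + 1)*(l^2 + 5*l + 6) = (l + 1)*(l + 2)*(l + 3)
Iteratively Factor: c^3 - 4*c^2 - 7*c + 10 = (c - 1)*(c^2 - 3*c - 10) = (c - 1)*(c + 2)*(c - 5)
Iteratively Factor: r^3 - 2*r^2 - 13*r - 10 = (r - 5)*(r^2 + 3*r + 2) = (r - 5)*(r + 1)*(r + 2)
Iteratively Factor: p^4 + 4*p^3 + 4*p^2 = (p)*(p^3 + 4*p^2 + 4*p) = p*(p + 2)*(p^2 + 2*p) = p*(p + 2)^2*(p)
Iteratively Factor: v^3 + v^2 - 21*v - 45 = (v + 3)*(v^2 - 2*v - 15) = (v - 5)*(v + 3)*(v + 3)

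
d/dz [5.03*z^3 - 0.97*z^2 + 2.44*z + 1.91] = 15.09*z^2 - 1.94*z + 2.44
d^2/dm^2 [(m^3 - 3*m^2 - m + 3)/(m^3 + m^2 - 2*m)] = 2*(-4*m^3 - 9*m^2 - 18*m - 12)/(m^3*(m^3 + 6*m^2 + 12*m + 8))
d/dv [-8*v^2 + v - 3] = 1 - 16*v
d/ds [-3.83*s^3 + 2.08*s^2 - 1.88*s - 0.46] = -11.49*s^2 + 4.16*s - 1.88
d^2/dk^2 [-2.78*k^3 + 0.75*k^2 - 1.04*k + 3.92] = 1.5 - 16.68*k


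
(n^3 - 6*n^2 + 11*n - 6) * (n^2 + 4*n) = n^5 - 2*n^4 - 13*n^3 + 38*n^2 - 24*n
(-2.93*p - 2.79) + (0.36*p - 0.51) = -2.57*p - 3.3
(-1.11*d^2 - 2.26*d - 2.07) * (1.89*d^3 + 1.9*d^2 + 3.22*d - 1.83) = -2.0979*d^5 - 6.3804*d^4 - 11.7805*d^3 - 9.1789*d^2 - 2.5296*d + 3.7881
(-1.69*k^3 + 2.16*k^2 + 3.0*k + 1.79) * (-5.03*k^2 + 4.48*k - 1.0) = 8.5007*k^5 - 18.436*k^4 - 3.7232*k^3 + 2.2763*k^2 + 5.0192*k - 1.79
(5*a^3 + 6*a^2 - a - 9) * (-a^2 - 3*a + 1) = -5*a^5 - 21*a^4 - 12*a^3 + 18*a^2 + 26*a - 9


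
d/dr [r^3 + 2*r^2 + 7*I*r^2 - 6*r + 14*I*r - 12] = 3*r^2 + r*(4 + 14*I) - 6 + 14*I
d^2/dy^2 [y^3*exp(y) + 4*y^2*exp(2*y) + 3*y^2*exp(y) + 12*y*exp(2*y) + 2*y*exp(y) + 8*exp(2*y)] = (y^3 + 16*y^2*exp(y) + 9*y^2 + 80*y*exp(y) + 20*y + 88*exp(y) + 10)*exp(y)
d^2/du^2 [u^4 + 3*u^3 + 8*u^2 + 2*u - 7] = 12*u^2 + 18*u + 16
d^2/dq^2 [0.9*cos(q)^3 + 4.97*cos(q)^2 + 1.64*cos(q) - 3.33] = -8.1*cos(q)^3 - 19.88*cos(q)^2 + 3.76*cos(q) + 9.94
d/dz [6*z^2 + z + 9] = 12*z + 1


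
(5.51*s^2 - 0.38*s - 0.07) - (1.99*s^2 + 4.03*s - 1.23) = 3.52*s^2 - 4.41*s + 1.16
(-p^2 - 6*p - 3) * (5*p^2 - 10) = -5*p^4 - 30*p^3 - 5*p^2 + 60*p + 30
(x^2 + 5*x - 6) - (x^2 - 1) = 5*x - 5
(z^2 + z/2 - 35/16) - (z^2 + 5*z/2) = -2*z - 35/16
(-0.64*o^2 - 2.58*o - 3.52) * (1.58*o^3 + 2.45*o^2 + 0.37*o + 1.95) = -1.0112*o^5 - 5.6444*o^4 - 12.1194*o^3 - 10.8266*o^2 - 6.3334*o - 6.864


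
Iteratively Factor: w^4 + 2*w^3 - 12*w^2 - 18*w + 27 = (w + 3)*(w^3 - w^2 - 9*w + 9) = (w - 1)*(w + 3)*(w^2 - 9) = (w - 3)*(w - 1)*(w + 3)*(w + 3)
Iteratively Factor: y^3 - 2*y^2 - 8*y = (y + 2)*(y^2 - 4*y) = (y - 4)*(y + 2)*(y)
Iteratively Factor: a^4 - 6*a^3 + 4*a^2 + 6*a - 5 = (a + 1)*(a^3 - 7*a^2 + 11*a - 5) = (a - 5)*(a + 1)*(a^2 - 2*a + 1) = (a - 5)*(a - 1)*(a + 1)*(a - 1)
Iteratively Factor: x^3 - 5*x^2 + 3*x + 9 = (x - 3)*(x^2 - 2*x - 3) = (x - 3)*(x + 1)*(x - 3)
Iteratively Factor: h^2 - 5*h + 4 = (h - 4)*(h - 1)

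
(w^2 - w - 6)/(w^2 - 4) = (w - 3)/(w - 2)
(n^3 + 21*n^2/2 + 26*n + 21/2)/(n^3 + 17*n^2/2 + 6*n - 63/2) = (2*n + 1)/(2*n - 3)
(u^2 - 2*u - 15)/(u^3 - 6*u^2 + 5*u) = (u + 3)/(u*(u - 1))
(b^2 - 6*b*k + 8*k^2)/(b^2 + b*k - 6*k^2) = (b - 4*k)/(b + 3*k)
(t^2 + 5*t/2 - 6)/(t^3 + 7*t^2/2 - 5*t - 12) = (2*t - 3)/(2*t^2 - t - 6)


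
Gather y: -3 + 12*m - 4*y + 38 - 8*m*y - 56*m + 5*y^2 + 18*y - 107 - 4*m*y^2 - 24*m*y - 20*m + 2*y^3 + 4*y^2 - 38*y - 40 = -64*m + 2*y^3 + y^2*(9 - 4*m) + y*(-32*m - 24) - 112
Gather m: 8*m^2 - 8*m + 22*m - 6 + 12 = 8*m^2 + 14*m + 6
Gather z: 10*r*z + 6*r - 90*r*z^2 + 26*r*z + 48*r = -90*r*z^2 + 36*r*z + 54*r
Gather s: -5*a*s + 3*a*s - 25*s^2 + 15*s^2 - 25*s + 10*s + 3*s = -10*s^2 + s*(-2*a - 12)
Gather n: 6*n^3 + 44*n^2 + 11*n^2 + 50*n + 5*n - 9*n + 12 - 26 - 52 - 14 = 6*n^3 + 55*n^2 + 46*n - 80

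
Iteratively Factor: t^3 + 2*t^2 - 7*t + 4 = (t - 1)*(t^2 + 3*t - 4) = (t - 1)*(t + 4)*(t - 1)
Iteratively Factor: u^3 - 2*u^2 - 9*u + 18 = (u + 3)*(u^2 - 5*u + 6) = (u - 3)*(u + 3)*(u - 2)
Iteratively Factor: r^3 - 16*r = (r)*(r^2 - 16) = r*(r - 4)*(r + 4)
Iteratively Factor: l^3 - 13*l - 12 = (l + 3)*(l^2 - 3*l - 4) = (l + 1)*(l + 3)*(l - 4)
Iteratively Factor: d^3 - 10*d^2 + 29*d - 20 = (d - 5)*(d^2 - 5*d + 4) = (d - 5)*(d - 1)*(d - 4)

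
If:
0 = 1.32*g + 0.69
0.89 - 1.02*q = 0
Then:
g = -0.52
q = 0.87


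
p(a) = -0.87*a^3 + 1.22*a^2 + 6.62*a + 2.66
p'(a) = -2.61*a^2 + 2.44*a + 6.62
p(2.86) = 11.22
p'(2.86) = -7.75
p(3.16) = 8.31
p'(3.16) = -11.73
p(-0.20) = 1.39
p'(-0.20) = 6.03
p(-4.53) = 78.58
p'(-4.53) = -57.99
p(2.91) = 10.82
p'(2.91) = -8.38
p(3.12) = 8.77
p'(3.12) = -11.17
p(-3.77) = 41.66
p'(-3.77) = -39.67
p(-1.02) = -1.90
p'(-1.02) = 1.42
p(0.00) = 2.66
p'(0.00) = 6.62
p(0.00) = 2.66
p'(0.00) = 6.62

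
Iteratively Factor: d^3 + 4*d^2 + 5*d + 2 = (d + 1)*(d^2 + 3*d + 2) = (d + 1)*(d + 2)*(d + 1)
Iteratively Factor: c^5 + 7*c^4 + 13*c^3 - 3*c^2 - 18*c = (c + 2)*(c^4 + 5*c^3 + 3*c^2 - 9*c) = (c - 1)*(c + 2)*(c^3 + 6*c^2 + 9*c) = c*(c - 1)*(c + 2)*(c^2 + 6*c + 9) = c*(c - 1)*(c + 2)*(c + 3)*(c + 3)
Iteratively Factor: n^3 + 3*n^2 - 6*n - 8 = (n - 2)*(n^2 + 5*n + 4) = (n - 2)*(n + 1)*(n + 4)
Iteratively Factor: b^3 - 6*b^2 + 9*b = (b)*(b^2 - 6*b + 9) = b*(b - 3)*(b - 3)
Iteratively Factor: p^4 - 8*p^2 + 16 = (p - 2)*(p^3 + 2*p^2 - 4*p - 8) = (p - 2)*(p + 2)*(p^2 - 4) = (p - 2)^2*(p + 2)*(p + 2)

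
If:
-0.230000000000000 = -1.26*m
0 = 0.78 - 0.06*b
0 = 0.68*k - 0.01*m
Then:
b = 13.00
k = 0.00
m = 0.18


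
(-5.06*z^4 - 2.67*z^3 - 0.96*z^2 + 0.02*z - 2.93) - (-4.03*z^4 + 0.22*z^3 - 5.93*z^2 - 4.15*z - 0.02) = -1.03*z^4 - 2.89*z^3 + 4.97*z^2 + 4.17*z - 2.91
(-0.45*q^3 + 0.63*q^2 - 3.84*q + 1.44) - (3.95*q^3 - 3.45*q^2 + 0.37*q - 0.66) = -4.4*q^3 + 4.08*q^2 - 4.21*q + 2.1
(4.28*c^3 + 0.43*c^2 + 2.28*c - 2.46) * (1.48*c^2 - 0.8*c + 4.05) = 6.3344*c^5 - 2.7876*c^4 + 20.3644*c^3 - 3.7233*c^2 + 11.202*c - 9.963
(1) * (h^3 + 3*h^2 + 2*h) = h^3 + 3*h^2 + 2*h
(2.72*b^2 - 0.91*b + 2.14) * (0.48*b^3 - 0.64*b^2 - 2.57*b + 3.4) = 1.3056*b^5 - 2.1776*b^4 - 5.3808*b^3 + 10.2171*b^2 - 8.5938*b + 7.276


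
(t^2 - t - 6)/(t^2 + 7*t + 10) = (t - 3)/(t + 5)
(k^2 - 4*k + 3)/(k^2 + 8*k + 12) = (k^2 - 4*k + 3)/(k^2 + 8*k + 12)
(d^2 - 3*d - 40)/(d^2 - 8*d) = (d + 5)/d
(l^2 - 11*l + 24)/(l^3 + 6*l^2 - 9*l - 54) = (l - 8)/(l^2 + 9*l + 18)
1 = 1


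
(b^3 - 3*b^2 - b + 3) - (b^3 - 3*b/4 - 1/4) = -3*b^2 - b/4 + 13/4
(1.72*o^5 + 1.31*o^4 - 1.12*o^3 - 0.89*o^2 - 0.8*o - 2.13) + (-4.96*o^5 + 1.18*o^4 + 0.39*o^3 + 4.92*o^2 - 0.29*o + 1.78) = -3.24*o^5 + 2.49*o^4 - 0.73*o^3 + 4.03*o^2 - 1.09*o - 0.35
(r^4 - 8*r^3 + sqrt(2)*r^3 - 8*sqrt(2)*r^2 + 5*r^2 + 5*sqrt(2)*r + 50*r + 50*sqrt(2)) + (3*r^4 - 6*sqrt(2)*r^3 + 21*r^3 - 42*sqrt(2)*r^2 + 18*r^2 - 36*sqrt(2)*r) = 4*r^4 - 5*sqrt(2)*r^3 + 13*r^3 - 50*sqrt(2)*r^2 + 23*r^2 - 31*sqrt(2)*r + 50*r + 50*sqrt(2)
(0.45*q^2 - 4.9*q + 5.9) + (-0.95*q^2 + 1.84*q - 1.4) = -0.5*q^2 - 3.06*q + 4.5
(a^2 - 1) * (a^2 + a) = a^4 + a^3 - a^2 - a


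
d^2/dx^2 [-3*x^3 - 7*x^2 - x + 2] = -18*x - 14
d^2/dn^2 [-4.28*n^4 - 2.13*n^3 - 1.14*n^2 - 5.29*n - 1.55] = -51.36*n^2 - 12.78*n - 2.28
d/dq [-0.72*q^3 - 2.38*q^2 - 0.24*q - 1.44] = -2.16*q^2 - 4.76*q - 0.24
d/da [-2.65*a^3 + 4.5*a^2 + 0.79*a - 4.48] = -7.95*a^2 + 9.0*a + 0.79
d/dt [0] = 0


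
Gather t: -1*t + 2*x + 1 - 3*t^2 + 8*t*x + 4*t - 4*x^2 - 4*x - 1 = -3*t^2 + t*(8*x + 3) - 4*x^2 - 2*x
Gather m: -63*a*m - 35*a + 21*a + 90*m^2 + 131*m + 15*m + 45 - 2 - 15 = -14*a + 90*m^2 + m*(146 - 63*a) + 28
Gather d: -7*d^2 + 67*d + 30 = -7*d^2 + 67*d + 30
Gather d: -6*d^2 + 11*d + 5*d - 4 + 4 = -6*d^2 + 16*d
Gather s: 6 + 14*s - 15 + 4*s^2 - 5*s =4*s^2 + 9*s - 9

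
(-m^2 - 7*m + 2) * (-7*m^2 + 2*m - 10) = 7*m^4 + 47*m^3 - 18*m^2 + 74*m - 20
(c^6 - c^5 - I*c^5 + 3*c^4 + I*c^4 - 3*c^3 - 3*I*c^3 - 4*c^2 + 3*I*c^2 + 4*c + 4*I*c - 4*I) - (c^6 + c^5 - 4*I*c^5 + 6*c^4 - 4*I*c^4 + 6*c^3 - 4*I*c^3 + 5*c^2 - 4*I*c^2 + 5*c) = -2*c^5 + 3*I*c^5 - 3*c^4 + 5*I*c^4 - 9*c^3 + I*c^3 - 9*c^2 + 7*I*c^2 - c + 4*I*c - 4*I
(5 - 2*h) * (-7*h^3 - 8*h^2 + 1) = 14*h^4 - 19*h^3 - 40*h^2 - 2*h + 5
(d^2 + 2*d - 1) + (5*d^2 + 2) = 6*d^2 + 2*d + 1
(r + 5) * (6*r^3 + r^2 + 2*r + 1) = 6*r^4 + 31*r^3 + 7*r^2 + 11*r + 5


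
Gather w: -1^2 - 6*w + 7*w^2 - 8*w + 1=7*w^2 - 14*w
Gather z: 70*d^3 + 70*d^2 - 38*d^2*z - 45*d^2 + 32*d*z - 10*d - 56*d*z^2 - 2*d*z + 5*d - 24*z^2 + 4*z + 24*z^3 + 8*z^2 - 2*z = 70*d^3 + 25*d^2 - 5*d + 24*z^3 + z^2*(-56*d - 16) + z*(-38*d^2 + 30*d + 2)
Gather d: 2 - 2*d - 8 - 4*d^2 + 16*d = -4*d^2 + 14*d - 6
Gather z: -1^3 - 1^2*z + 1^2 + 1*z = 0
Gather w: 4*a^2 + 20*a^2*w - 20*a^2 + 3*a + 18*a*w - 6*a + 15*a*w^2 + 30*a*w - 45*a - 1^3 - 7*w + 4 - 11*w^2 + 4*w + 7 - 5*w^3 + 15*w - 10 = -16*a^2 - 48*a - 5*w^3 + w^2*(15*a - 11) + w*(20*a^2 + 48*a + 12)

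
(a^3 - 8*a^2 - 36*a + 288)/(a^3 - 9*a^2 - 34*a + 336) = (a - 6)/(a - 7)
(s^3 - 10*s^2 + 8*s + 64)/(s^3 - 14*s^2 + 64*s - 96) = (s^2 - 6*s - 16)/(s^2 - 10*s + 24)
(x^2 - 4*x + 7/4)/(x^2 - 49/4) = (2*x - 1)/(2*x + 7)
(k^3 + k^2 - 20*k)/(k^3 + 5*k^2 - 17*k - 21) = k*(k^2 + k - 20)/(k^3 + 5*k^2 - 17*k - 21)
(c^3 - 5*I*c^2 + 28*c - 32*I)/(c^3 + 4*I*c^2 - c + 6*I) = (c^2 - 4*I*c + 32)/(c^2 + 5*I*c - 6)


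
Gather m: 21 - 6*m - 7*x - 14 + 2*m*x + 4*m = m*(2*x - 2) - 7*x + 7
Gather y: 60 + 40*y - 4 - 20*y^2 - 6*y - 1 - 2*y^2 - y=-22*y^2 + 33*y + 55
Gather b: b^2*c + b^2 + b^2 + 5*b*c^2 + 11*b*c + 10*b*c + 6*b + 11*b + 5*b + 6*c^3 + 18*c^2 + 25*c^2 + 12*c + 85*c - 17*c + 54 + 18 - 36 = b^2*(c + 2) + b*(5*c^2 + 21*c + 22) + 6*c^3 + 43*c^2 + 80*c + 36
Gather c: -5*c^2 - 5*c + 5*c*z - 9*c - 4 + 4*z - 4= -5*c^2 + c*(5*z - 14) + 4*z - 8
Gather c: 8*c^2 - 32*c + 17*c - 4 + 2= 8*c^2 - 15*c - 2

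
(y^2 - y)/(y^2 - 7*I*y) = (y - 1)/(y - 7*I)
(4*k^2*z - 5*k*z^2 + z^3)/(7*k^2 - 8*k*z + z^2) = z*(-4*k + z)/(-7*k + z)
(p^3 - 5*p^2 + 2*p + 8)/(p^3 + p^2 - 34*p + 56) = (p + 1)/(p + 7)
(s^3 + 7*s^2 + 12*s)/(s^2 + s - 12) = s*(s + 3)/(s - 3)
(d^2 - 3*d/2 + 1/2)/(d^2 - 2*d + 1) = (d - 1/2)/(d - 1)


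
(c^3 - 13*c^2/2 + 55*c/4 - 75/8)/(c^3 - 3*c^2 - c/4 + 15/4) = (c - 5/2)/(c + 1)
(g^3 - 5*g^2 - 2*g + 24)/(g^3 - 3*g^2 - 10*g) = (g^2 - 7*g + 12)/(g*(g - 5))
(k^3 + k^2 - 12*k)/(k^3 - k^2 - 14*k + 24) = k/(k - 2)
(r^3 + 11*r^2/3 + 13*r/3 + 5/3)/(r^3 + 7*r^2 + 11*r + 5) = (r + 5/3)/(r + 5)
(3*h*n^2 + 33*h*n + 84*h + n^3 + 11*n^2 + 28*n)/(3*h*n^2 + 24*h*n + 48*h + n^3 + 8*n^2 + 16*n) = (n + 7)/(n + 4)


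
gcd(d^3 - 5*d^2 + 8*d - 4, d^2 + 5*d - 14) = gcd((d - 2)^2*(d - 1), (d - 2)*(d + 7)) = d - 2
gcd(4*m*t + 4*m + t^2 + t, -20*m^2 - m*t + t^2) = 4*m + t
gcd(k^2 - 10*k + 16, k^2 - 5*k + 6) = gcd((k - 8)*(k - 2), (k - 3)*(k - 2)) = k - 2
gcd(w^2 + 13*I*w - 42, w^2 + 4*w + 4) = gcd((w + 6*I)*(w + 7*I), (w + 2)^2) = 1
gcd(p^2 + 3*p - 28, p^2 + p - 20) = p - 4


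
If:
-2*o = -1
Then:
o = 1/2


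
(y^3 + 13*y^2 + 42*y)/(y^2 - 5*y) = (y^2 + 13*y + 42)/(y - 5)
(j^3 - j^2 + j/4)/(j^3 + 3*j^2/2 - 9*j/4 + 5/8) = 2*j/(2*j + 5)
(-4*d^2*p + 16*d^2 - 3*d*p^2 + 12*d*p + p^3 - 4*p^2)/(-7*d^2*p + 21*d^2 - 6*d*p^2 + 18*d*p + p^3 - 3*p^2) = (-4*d*p + 16*d + p^2 - 4*p)/(-7*d*p + 21*d + p^2 - 3*p)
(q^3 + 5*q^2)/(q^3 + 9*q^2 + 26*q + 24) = q^2*(q + 5)/(q^3 + 9*q^2 + 26*q + 24)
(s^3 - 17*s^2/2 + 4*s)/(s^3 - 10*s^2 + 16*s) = (s - 1/2)/(s - 2)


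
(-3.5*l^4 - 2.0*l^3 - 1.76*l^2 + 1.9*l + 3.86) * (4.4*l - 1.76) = -15.4*l^5 - 2.64*l^4 - 4.224*l^3 + 11.4576*l^2 + 13.64*l - 6.7936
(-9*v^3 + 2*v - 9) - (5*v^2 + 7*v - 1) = -9*v^3 - 5*v^2 - 5*v - 8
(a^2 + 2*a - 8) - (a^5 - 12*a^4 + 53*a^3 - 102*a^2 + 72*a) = -a^5 + 12*a^4 - 53*a^3 + 103*a^2 - 70*a - 8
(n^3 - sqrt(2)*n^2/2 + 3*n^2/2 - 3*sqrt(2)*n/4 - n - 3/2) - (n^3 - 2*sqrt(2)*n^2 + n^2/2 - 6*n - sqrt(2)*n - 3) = n^2 + 3*sqrt(2)*n^2/2 + sqrt(2)*n/4 + 5*n + 3/2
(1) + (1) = 2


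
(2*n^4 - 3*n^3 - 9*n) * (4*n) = 8*n^5 - 12*n^4 - 36*n^2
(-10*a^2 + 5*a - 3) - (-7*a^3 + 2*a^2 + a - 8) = 7*a^3 - 12*a^2 + 4*a + 5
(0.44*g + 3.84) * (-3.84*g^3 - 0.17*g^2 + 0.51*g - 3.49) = -1.6896*g^4 - 14.8204*g^3 - 0.4284*g^2 + 0.4228*g - 13.4016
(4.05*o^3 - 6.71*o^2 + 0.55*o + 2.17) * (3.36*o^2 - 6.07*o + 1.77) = 13.608*o^5 - 47.1291*o^4 + 49.7462*o^3 - 7.924*o^2 - 12.1984*o + 3.8409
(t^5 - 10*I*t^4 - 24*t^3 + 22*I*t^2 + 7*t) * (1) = t^5 - 10*I*t^4 - 24*t^3 + 22*I*t^2 + 7*t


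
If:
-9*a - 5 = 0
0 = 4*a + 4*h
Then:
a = -5/9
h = 5/9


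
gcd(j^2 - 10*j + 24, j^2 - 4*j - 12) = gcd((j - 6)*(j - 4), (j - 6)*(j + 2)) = j - 6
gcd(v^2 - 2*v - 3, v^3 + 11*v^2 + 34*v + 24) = v + 1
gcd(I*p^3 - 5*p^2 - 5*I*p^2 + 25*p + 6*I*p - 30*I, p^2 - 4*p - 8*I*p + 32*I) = 1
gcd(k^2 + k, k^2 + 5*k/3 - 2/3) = 1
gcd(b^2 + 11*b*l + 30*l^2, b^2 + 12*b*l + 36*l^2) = b + 6*l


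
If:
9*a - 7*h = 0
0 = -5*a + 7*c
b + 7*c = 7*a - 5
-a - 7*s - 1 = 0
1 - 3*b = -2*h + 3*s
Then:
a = 115/21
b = 125/21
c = 575/147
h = 345/49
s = -136/147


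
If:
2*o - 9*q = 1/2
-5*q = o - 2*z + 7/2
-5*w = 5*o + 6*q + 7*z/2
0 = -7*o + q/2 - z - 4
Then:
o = -203/286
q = -61/286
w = 2073/5720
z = 493/572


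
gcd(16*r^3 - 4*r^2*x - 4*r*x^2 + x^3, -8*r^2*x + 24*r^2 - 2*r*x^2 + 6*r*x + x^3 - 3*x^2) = -8*r^2 - 2*r*x + x^2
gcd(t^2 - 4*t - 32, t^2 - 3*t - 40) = t - 8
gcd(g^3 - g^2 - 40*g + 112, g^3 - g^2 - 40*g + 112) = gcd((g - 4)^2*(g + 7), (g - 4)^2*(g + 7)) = g^3 - g^2 - 40*g + 112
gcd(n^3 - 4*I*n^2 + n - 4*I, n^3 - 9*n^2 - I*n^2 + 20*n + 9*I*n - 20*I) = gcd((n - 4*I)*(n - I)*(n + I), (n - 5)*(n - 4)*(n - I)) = n - I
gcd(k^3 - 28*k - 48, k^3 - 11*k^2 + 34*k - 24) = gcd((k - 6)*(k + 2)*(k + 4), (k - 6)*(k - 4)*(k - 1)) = k - 6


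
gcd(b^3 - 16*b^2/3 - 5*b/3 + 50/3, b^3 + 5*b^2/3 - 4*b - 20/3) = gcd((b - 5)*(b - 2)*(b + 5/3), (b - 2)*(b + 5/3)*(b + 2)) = b^2 - b/3 - 10/3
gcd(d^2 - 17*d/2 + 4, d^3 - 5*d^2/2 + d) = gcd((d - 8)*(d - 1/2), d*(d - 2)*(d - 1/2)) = d - 1/2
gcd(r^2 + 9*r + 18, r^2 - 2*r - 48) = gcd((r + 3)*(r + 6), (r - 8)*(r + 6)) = r + 6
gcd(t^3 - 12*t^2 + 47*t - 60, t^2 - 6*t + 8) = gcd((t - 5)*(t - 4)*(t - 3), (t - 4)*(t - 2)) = t - 4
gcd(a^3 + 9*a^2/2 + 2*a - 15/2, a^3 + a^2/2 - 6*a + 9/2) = a^2 + 2*a - 3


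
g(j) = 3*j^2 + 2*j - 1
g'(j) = 6*j + 2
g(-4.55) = 52.01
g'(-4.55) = -25.30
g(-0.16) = -1.24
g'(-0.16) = 1.04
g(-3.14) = 22.30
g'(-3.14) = -16.84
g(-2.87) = 17.97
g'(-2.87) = -15.22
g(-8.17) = 182.91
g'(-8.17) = -47.02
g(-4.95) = 62.61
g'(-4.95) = -27.70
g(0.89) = 3.16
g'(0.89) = 7.34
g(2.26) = 18.84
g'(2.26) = 15.56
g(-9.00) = 224.00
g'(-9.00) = -52.00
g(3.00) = 32.00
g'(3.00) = 20.00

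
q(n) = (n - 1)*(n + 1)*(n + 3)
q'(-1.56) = -3.06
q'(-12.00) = 359.00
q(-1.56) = 2.06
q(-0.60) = -1.54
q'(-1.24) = -3.83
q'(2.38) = 30.27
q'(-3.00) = 8.00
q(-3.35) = -3.58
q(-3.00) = 0.00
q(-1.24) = 0.95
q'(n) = (n - 1)*(n + 1) + (n - 1)*(n + 3) + (n + 1)*(n + 3)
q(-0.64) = -1.39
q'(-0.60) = -3.52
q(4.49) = 143.51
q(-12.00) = -1287.00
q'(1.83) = 20.03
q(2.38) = 25.09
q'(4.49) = 86.42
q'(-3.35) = 12.57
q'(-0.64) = -3.61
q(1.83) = 11.35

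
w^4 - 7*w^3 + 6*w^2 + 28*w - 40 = (w - 5)*(w - 2)^2*(w + 2)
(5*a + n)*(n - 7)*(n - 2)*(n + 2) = 5*a*n^3 - 35*a*n^2 - 20*a*n + 140*a + n^4 - 7*n^3 - 4*n^2 + 28*n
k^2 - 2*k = k*(k - 2)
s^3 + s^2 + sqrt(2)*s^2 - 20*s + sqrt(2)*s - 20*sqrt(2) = (s - 4)*(s + 5)*(s + sqrt(2))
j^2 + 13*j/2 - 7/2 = (j - 1/2)*(j + 7)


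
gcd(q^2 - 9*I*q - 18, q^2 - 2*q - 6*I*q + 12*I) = q - 6*I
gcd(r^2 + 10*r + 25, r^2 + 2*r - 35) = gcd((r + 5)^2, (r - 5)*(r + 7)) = 1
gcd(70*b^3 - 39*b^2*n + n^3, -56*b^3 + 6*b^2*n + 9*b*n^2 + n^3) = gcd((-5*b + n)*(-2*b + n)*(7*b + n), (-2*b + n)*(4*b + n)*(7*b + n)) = 14*b^2 - 5*b*n - n^2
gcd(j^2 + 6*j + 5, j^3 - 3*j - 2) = j + 1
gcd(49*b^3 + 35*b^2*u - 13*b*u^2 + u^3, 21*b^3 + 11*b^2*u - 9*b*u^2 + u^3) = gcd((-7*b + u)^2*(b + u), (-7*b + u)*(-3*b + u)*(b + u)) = -7*b^2 - 6*b*u + u^2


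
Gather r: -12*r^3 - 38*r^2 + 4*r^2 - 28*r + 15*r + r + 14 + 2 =-12*r^3 - 34*r^2 - 12*r + 16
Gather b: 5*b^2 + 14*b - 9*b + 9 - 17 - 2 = 5*b^2 + 5*b - 10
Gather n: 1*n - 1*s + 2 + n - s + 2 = 2*n - 2*s + 4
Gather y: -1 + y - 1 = y - 2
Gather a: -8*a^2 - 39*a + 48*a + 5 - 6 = -8*a^2 + 9*a - 1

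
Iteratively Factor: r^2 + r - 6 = (r - 2)*(r + 3)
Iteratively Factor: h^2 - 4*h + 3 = (h - 3)*(h - 1)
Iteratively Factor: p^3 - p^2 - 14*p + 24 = (p - 3)*(p^2 + 2*p - 8) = (p - 3)*(p - 2)*(p + 4)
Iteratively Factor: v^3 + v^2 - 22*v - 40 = (v + 4)*(v^2 - 3*v - 10) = (v - 5)*(v + 4)*(v + 2)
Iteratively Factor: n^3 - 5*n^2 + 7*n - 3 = (n - 3)*(n^2 - 2*n + 1) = (n - 3)*(n - 1)*(n - 1)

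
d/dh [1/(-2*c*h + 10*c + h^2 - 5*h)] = (2*c - 2*h + 5)/(2*c*h - 10*c - h^2 + 5*h)^2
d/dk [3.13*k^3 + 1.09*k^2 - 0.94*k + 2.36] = 9.39*k^2 + 2.18*k - 0.94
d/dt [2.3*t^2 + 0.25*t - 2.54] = 4.6*t + 0.25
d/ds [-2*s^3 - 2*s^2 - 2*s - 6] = -6*s^2 - 4*s - 2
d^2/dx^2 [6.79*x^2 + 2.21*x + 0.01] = 13.5800000000000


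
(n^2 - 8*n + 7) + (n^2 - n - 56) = 2*n^2 - 9*n - 49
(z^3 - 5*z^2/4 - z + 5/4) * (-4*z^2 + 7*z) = -4*z^5 + 12*z^4 - 19*z^3/4 - 12*z^2 + 35*z/4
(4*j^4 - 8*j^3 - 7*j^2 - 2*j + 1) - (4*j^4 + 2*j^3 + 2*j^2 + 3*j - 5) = -10*j^3 - 9*j^2 - 5*j + 6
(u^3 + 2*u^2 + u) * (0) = 0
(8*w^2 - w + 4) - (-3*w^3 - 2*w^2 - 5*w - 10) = 3*w^3 + 10*w^2 + 4*w + 14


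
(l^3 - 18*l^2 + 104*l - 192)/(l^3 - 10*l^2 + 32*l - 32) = (l^2 - 14*l + 48)/(l^2 - 6*l + 8)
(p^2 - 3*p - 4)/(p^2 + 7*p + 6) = (p - 4)/(p + 6)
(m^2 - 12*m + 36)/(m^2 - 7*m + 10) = (m^2 - 12*m + 36)/(m^2 - 7*m + 10)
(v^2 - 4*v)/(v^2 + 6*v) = (v - 4)/(v + 6)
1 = 1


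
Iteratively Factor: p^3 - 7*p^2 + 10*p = (p - 5)*(p^2 - 2*p) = p*(p - 5)*(p - 2)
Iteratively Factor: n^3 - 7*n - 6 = (n + 2)*(n^2 - 2*n - 3) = (n + 1)*(n + 2)*(n - 3)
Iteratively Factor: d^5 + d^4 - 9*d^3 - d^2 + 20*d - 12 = (d - 1)*(d^4 + 2*d^3 - 7*d^2 - 8*d + 12) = (d - 1)*(d + 3)*(d^3 - d^2 - 4*d + 4) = (d - 1)^2*(d + 3)*(d^2 - 4) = (d - 2)*(d - 1)^2*(d + 3)*(d + 2)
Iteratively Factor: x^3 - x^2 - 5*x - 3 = (x + 1)*(x^2 - 2*x - 3) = (x + 1)^2*(x - 3)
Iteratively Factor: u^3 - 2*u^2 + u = (u)*(u^2 - 2*u + 1) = u*(u - 1)*(u - 1)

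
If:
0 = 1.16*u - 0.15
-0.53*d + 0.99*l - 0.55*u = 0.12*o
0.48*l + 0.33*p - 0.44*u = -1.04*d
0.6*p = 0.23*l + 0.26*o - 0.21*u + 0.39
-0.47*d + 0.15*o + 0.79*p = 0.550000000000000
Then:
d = -0.14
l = -0.00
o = 0.01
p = 0.61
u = 0.13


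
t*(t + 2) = t^2 + 2*t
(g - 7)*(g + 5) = g^2 - 2*g - 35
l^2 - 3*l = l*(l - 3)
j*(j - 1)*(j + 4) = j^3 + 3*j^2 - 4*j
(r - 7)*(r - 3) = r^2 - 10*r + 21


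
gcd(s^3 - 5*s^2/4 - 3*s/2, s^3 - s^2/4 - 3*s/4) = s^2 + 3*s/4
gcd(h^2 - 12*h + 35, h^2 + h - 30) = h - 5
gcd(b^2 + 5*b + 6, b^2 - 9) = b + 3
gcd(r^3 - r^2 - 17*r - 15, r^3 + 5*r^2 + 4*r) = r + 1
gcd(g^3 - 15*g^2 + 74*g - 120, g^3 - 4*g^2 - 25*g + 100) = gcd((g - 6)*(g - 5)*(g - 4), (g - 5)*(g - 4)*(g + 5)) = g^2 - 9*g + 20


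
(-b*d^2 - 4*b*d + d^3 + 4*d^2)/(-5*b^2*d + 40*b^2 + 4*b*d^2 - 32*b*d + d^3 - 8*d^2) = d*(d + 4)/(5*b*d - 40*b + d^2 - 8*d)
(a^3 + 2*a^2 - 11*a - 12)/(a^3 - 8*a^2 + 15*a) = (a^2 + 5*a + 4)/(a*(a - 5))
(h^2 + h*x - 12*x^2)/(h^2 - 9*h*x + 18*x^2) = (-h - 4*x)/(-h + 6*x)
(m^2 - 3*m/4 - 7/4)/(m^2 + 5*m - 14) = (4*m^2 - 3*m - 7)/(4*(m^2 + 5*m - 14))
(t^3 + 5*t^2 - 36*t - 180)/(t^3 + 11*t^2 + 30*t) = (t - 6)/t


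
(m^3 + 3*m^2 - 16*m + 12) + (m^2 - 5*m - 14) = m^3 + 4*m^2 - 21*m - 2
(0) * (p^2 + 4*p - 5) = 0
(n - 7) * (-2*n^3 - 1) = -2*n^4 + 14*n^3 - n + 7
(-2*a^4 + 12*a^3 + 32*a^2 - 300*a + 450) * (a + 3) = -2*a^5 + 6*a^4 + 68*a^3 - 204*a^2 - 450*a + 1350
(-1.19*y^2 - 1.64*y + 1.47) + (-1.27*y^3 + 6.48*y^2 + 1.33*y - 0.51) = -1.27*y^3 + 5.29*y^2 - 0.31*y + 0.96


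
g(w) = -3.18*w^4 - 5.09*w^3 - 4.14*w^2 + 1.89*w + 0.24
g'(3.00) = -503.82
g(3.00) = -426.36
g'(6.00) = -3345.03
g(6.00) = -5358.18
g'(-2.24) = 86.78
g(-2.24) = -47.62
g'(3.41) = -708.28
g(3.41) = -673.26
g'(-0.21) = 3.07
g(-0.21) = -0.30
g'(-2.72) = 167.41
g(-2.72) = -107.16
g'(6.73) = -4622.78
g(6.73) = -8249.69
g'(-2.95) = 219.98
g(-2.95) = -151.52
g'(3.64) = -844.04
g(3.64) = -851.47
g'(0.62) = -12.14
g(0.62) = -1.86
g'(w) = -12.72*w^3 - 15.27*w^2 - 8.28*w + 1.89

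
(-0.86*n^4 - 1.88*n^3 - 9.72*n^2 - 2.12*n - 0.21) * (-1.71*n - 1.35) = 1.4706*n^5 + 4.3758*n^4 + 19.1592*n^3 + 16.7472*n^2 + 3.2211*n + 0.2835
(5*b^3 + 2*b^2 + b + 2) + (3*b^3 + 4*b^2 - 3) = 8*b^3 + 6*b^2 + b - 1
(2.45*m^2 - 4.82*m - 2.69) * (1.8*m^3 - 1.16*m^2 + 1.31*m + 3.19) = 4.41*m^5 - 11.518*m^4 + 3.9587*m^3 + 4.6217*m^2 - 18.8997*m - 8.5811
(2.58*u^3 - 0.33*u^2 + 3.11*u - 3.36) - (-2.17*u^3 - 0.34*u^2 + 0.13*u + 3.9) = 4.75*u^3 + 0.01*u^2 + 2.98*u - 7.26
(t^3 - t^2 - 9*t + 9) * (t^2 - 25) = t^5 - t^4 - 34*t^3 + 34*t^2 + 225*t - 225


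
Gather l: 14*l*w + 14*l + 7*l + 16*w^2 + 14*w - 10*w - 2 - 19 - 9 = l*(14*w + 21) + 16*w^2 + 4*w - 30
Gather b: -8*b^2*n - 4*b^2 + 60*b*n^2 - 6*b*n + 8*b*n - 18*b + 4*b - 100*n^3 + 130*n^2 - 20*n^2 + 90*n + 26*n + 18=b^2*(-8*n - 4) + b*(60*n^2 + 2*n - 14) - 100*n^3 + 110*n^2 + 116*n + 18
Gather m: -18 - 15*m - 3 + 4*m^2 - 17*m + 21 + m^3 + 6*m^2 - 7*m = m^3 + 10*m^2 - 39*m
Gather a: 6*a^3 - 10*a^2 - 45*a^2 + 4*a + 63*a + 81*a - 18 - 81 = 6*a^3 - 55*a^2 + 148*a - 99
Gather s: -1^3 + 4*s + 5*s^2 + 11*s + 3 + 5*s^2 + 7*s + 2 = 10*s^2 + 22*s + 4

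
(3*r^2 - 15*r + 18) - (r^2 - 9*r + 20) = 2*r^2 - 6*r - 2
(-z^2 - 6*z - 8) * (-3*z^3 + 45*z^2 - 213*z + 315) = 3*z^5 - 27*z^4 - 33*z^3 + 603*z^2 - 186*z - 2520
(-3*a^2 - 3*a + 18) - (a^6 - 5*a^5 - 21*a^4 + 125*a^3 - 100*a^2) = -a^6 + 5*a^5 + 21*a^4 - 125*a^3 + 97*a^2 - 3*a + 18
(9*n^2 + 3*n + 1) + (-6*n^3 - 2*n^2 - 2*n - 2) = -6*n^3 + 7*n^2 + n - 1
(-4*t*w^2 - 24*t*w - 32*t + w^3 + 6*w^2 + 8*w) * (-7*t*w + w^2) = 28*t^2*w^3 + 168*t^2*w^2 + 224*t^2*w - 11*t*w^4 - 66*t*w^3 - 88*t*w^2 + w^5 + 6*w^4 + 8*w^3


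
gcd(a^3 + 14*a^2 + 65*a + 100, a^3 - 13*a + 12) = a + 4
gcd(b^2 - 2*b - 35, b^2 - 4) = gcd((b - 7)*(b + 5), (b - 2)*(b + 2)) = 1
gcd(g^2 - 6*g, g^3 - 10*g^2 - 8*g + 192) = g - 6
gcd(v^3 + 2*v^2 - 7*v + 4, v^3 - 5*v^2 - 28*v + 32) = v^2 + 3*v - 4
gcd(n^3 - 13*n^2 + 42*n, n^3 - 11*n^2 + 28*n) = n^2 - 7*n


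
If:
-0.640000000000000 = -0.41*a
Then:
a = 1.56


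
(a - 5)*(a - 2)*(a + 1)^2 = a^4 - 5*a^3 - 3*a^2 + 13*a + 10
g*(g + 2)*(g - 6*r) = g^3 - 6*g^2*r + 2*g^2 - 12*g*r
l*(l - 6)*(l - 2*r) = l^3 - 2*l^2*r - 6*l^2 + 12*l*r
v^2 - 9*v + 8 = (v - 8)*(v - 1)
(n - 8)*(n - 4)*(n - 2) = n^3 - 14*n^2 + 56*n - 64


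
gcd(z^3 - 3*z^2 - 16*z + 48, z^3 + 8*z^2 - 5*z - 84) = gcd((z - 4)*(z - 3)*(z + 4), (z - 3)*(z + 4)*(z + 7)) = z^2 + z - 12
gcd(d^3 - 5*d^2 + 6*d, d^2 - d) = d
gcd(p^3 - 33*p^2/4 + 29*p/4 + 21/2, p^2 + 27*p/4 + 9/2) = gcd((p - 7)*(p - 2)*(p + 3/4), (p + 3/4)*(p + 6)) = p + 3/4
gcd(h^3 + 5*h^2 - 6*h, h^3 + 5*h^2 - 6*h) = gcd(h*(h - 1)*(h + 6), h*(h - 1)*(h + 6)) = h^3 + 5*h^2 - 6*h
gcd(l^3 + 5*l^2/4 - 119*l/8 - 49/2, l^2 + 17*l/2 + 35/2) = l + 7/2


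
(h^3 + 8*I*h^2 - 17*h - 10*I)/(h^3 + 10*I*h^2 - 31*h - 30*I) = (h + I)/(h + 3*I)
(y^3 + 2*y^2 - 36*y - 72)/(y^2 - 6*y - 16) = (y^2 - 36)/(y - 8)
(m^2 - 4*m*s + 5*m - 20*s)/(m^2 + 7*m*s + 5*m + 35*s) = (m - 4*s)/(m + 7*s)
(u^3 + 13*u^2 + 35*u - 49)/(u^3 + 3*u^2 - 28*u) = (u^2 + 6*u - 7)/(u*(u - 4))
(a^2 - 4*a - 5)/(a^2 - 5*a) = (a + 1)/a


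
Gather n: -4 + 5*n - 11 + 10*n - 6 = 15*n - 21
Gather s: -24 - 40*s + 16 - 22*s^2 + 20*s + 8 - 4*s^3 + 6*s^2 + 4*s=-4*s^3 - 16*s^2 - 16*s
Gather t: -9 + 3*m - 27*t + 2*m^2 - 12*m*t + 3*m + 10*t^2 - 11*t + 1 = 2*m^2 + 6*m + 10*t^2 + t*(-12*m - 38) - 8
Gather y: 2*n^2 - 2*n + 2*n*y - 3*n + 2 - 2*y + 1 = 2*n^2 - 5*n + y*(2*n - 2) + 3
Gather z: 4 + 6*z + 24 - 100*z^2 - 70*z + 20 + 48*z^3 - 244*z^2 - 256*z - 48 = 48*z^3 - 344*z^2 - 320*z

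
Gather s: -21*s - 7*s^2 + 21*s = -7*s^2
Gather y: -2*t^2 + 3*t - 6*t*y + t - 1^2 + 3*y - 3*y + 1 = -2*t^2 - 6*t*y + 4*t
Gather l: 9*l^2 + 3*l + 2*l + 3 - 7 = 9*l^2 + 5*l - 4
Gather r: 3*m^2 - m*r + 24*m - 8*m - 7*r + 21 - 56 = 3*m^2 + 16*m + r*(-m - 7) - 35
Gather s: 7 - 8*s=7 - 8*s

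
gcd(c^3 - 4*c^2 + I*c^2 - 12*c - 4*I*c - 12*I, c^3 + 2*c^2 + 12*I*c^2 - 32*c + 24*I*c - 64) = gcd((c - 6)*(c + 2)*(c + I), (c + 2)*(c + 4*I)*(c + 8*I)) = c + 2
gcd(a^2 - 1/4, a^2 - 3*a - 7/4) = a + 1/2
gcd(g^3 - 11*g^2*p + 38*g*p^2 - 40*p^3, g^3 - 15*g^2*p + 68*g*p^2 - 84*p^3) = -g + 2*p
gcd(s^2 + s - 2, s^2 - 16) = 1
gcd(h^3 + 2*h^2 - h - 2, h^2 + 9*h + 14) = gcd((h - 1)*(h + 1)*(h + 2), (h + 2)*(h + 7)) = h + 2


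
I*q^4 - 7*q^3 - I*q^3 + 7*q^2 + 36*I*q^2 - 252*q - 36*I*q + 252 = (q - 6*I)*(q + 6*I)*(q + 7*I)*(I*q - I)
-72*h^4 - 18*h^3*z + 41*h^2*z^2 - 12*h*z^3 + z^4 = (-6*h + z)*(-4*h + z)*(-3*h + z)*(h + z)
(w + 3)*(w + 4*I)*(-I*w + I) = -I*w^3 + 4*w^2 - 2*I*w^2 + 8*w + 3*I*w - 12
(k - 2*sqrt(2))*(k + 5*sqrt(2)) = k^2 + 3*sqrt(2)*k - 20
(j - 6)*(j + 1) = j^2 - 5*j - 6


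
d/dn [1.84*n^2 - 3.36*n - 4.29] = 3.68*n - 3.36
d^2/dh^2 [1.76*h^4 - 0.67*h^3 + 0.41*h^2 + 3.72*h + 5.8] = 21.12*h^2 - 4.02*h + 0.82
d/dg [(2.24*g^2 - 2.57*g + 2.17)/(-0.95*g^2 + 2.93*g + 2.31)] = (4.1217*g^2 + 14.4718*g - 12.2948)/(0.9025*g^4 - 5.567*g^3 + 4.1959*g^2 + 13.5366*g + 5.3361)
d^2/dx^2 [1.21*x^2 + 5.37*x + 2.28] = 2.42000000000000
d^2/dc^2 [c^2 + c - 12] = 2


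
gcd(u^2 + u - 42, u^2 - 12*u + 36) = u - 6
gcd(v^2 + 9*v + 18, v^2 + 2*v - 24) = v + 6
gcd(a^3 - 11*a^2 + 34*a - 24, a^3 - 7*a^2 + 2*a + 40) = a - 4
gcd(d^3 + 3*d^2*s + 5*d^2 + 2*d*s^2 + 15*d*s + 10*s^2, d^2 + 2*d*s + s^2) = d + s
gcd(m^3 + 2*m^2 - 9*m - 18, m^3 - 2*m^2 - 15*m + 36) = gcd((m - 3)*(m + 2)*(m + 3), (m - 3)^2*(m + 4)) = m - 3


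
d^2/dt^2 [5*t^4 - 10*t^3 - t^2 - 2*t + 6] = 60*t^2 - 60*t - 2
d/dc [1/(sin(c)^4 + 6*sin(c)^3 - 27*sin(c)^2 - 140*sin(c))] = 2*(-2*sin(c)^3 - 9*sin(c)^2 + 27*sin(c) + 70)*cos(c)/((sin(c)^3 + 6*sin(c)^2 - 27*sin(c) - 140)^2*sin(c)^2)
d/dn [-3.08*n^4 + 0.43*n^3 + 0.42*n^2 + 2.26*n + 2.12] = -12.32*n^3 + 1.29*n^2 + 0.84*n + 2.26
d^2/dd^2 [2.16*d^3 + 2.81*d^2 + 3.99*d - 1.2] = 12.96*d + 5.62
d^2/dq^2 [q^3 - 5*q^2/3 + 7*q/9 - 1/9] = 6*q - 10/3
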